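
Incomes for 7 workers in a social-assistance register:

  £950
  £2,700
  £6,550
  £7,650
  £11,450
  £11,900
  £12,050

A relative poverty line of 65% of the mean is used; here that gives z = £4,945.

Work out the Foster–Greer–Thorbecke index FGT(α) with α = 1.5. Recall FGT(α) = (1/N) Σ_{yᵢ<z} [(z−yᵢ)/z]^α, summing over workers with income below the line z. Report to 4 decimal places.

0.1474

Poor units: £950, £2,700 (q = 2 of N = 7).
Gap ratios (z−y)/z: (4945−950)/4945 = 0.8079; (4945−2700)/4945 = 0.4540.
Raised to α = 1.5: 0.72615; 0.30590.
Sum = 1.032046; FGT(1.5) = 1.032046 / 7 = 0.1474.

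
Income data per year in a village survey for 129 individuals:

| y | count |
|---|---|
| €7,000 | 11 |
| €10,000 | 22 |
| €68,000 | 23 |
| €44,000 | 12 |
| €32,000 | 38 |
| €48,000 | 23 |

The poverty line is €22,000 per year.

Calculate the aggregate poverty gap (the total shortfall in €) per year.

Incomes under z: 11×€7,000, 22×€10,000 (q = 33 of N = 129).
Individual gaps: 11×(22000−7000) = 165000; 22×(22000−10000) = 264000.
Aggregate gap = €429,000.

€429,000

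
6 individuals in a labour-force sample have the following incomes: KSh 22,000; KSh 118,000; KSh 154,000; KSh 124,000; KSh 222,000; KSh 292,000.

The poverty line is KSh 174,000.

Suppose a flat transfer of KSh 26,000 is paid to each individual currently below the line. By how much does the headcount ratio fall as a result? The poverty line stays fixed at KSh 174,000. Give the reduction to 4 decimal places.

0.1667

Before: below the line — KSh 22,000, KSh 118,000, KSh 124,000, KSh 154,000; headcount ratio = 0.666667.
After the KSh 26,000 transfer: below the line — KSh 48,000, KSh 144,000, KSh 150,000; headcount ratio = 0.500000.
Reduction = 0.666667 − 0.500000 = 0.1667.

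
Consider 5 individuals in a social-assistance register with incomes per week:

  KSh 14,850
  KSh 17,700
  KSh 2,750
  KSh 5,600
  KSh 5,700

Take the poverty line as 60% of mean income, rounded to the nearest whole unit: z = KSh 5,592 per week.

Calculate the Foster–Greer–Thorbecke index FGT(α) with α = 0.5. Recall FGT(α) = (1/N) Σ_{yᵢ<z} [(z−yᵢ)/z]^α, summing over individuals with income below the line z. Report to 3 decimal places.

0.143

Poor units: KSh 2,750 (q = 1 of N = 5).
Relative gaps: (5592−2750)/5592 = 0.5082.
Raised to α = 0.5: 0.71290.
Sum = 0.712900; FGT(0.5) = 0.712900 / 5 = 0.143.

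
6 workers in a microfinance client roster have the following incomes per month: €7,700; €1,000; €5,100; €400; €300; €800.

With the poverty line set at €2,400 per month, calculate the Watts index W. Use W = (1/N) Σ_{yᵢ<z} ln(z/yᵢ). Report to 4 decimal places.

Below the line: €300, €400, €800, €1,000 (q = 4 of N = 6).
Log gaps: ln(2400/300) = 2.0794; ln(2400/400) = 1.7918; ln(2400/800) = 1.0986; ln(2400/1000) = 0.8755.
W = 5.845282 / 6 = 0.9742.

0.9742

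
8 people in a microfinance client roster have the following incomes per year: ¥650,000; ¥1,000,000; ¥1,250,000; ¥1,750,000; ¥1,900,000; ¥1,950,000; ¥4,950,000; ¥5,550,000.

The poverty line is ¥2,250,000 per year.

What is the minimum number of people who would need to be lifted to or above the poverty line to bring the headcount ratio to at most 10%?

6

6 of the 8 people are poor, so H = 6/8 = 0.750.
A headcount ratio of at most 10% allows at most ⌊0.10 × 8⌋ = 0 poor people.
So at least 6 − 0 = 6 must be lifted.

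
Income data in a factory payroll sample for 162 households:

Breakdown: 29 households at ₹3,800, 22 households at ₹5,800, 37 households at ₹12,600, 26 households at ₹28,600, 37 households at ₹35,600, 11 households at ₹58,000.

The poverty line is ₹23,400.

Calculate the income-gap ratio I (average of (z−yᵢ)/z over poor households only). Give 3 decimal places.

0.658

Below z: 29×₹3,800, 22×₹5,800, 37×₹12,600 (q = 88 of N = 162).
Shortfall ratios (z−y)/z: 0.8376 (×29), 0.7521 (×22), 0.4615 (×37); sum = 57.914530.
I averages over the q = 88 poor units only: 57.914530 / 88 = 0.658.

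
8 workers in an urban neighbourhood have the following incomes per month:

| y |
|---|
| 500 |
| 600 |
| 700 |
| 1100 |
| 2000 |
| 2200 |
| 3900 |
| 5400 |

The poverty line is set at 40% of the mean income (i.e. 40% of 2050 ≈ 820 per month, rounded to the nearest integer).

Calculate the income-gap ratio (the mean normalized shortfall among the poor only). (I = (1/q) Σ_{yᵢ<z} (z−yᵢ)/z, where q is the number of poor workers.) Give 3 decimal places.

Poor units: 500, 600, 700 (q = 3 of N = 8).
Relative gaps: 0.3902, 0.2683, 0.1463; sum = 0.804878.
The income-gap ratio divides by q (the poor only): 0.804878 / 3 = 0.268.

0.268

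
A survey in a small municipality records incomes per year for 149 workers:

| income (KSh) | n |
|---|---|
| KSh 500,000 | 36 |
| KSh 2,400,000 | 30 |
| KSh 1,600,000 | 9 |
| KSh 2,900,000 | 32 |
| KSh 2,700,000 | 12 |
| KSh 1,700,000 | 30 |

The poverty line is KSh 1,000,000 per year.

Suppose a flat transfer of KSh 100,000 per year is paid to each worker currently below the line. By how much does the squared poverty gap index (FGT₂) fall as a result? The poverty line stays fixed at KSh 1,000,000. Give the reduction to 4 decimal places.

0.0217

Before: below the line — 36×KSh 500,000; squared poverty gap index (FGT₂) = 0.060403.
After the KSh 100,000 transfer: below the line — 36×KSh 600,000; squared poverty gap index (FGT₂) = 0.038658.
Reduction = 0.060403 − 0.038658 = 0.0217.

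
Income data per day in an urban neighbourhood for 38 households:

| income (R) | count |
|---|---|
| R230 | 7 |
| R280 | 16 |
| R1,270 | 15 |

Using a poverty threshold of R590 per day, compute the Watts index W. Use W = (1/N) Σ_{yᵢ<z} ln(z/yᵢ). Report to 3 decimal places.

Incomes under z: 7×R230, 16×R280 (q = 23 of N = 38).
ln(z/y) terms: ln(590/230) = 0.9420 (×7); ln(590/280) = 0.7453 (×16).
W = 18.519630 / 38 = 0.487.

0.487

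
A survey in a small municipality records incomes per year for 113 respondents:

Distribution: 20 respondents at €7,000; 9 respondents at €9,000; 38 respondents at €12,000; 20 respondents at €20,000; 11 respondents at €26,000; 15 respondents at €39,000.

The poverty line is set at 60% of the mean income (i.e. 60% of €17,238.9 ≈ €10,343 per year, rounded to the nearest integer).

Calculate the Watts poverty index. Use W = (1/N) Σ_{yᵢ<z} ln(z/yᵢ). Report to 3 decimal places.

0.080

Incomes under z: 20×€7,000, 9×€9,000 (q = 29 of N = 113).
ln(z/y) terms: ln(10343/7000) = 0.3904 (×20); ln(10343/9000) = 0.1391 (×9).
W = 9.059765 / 113 = 0.080.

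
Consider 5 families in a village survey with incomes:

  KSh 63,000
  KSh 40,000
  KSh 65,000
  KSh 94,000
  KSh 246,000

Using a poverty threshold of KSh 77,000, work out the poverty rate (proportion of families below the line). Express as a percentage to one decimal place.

60.0%

3 of the 5 families have income below KSh 77,000.
H = 3/5 = 60.0%.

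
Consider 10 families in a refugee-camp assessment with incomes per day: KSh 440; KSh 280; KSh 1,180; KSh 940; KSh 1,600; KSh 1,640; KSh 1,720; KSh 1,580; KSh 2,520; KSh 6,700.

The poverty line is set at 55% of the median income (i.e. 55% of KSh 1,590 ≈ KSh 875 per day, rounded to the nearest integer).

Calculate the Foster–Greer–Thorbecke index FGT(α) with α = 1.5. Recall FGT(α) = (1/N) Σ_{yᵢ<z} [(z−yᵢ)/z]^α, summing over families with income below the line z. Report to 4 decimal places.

0.0911

Below z: KSh 280, KSh 440 (q = 2 of N = 10).
Gap ratios (z−y)/z: (875−280)/875 = 0.6800; (875−440)/875 = 0.4971.
Raised to α = 1.5: 0.56074; 0.35053.
Sum = 0.911270; FGT(1.5) = 0.911270 / 10 = 0.0911.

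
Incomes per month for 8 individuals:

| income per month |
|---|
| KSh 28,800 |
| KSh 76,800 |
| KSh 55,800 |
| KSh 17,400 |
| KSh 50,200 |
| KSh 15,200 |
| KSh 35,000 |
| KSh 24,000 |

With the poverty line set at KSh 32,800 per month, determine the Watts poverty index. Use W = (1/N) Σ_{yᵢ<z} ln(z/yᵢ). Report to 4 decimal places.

Incomes under z: KSh 15,200, KSh 17,400, KSh 24,000, KSh 28,800 (q = 4 of N = 8).
Log gaps: ln(32800/15200) = 0.7691; ln(32800/17400) = 0.6340; ln(32800/24000) = 0.3124; ln(32800/28800) = 0.1301.
W = 1.845519 / 8 = 0.2307.

0.2307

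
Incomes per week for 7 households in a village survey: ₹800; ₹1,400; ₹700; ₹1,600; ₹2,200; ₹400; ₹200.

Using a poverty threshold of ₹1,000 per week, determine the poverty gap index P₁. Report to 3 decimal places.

0.271

Below z: ₹200, ₹400, ₹700, ₹800 (q = 4 of N = 7).
Relative gaps: (1000−200)/1000 = 0.8000; (1000−400)/1000 = 0.6000; (1000−700)/1000 = 0.3000; (1000−800)/1000 = 0.2000.
Sum of shortfalls = 1.900000; P₁ averages over all N: 1.900000 / 7 = 0.271.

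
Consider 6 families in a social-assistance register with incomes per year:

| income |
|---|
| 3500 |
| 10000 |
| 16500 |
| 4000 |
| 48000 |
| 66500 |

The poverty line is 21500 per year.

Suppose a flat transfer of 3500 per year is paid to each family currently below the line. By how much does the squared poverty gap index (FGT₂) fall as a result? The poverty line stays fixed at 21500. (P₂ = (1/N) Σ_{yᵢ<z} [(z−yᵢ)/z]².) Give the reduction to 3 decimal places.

Before: below the line — 3500, 4000, 10000, 16500; squared poverty gap index (FGT₂) = 0.28394.
After the 3500 transfer: below the line — 7000, 7500, 13500, 20000; squared poverty gap index (FGT₂) = 0.17036.
Reduction = 0.28394 − 0.17036 = 0.114.

0.114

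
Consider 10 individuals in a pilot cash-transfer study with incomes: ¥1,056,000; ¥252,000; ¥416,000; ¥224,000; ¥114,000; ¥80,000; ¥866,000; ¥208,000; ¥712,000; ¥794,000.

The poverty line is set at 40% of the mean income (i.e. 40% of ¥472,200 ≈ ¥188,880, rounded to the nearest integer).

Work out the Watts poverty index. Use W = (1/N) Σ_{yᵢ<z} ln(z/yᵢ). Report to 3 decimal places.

0.136

Poor units: ¥80,000, ¥114,000 (q = 2 of N = 10).
Log gaps: ln(188880/80000) = 0.8591; ln(188880/114000) = 0.5049.
W = 1.363999 / 10 = 0.136.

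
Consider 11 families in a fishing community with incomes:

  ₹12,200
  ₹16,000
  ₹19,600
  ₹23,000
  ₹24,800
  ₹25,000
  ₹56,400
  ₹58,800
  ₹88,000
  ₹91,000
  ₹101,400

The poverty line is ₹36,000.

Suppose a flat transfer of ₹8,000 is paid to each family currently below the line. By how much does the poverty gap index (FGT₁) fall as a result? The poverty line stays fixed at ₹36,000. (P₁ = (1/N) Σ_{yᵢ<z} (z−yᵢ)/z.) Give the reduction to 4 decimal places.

0.1212

Before: below the line — ₹12,200, ₹16,000, ₹19,600, ₹23,000, ₹24,800, ₹25,000; poverty gap index (FGT₁) = 0.240909.
After the ₹8,000 transfer: below the line — ₹20,200, ₹24,000, ₹27,600, ₹31,000, ₹32,800, ₹33,000; poverty gap index (FGT₁) = 0.119697.
Reduction = 0.240909 − 0.119697 = 0.1212.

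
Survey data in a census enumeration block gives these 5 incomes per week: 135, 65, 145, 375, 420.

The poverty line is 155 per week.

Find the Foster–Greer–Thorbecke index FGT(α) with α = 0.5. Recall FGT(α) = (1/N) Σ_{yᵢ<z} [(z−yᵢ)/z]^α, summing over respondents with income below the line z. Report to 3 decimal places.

Below z: 65, 135, 145 (q = 3 of N = 5).
Relative gaps: (155−65)/155 = 0.5806; (155−135)/155 = 0.1290; (155−145)/155 = 0.0645.
Raised to α = 0.5: 0.76200; 0.35921; 0.25400.
Sum = 1.375212; FGT(0.5) = 1.375212 / 5 = 0.275.

0.275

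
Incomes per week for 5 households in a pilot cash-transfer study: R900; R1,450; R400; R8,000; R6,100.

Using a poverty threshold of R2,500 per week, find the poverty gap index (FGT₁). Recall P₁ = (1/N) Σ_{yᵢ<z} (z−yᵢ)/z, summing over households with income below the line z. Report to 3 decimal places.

Below the line: R400, R900, R1,450 (q = 3 of N = 5).
Relative gaps: (2500−400)/2500 = 0.8400; (2500−900)/2500 = 0.6400; (2500−1450)/2500 = 0.4200.
Sum of shortfalls = 1.900000; P₁ averages over all N: 1.900000 / 5 = 0.380.

0.380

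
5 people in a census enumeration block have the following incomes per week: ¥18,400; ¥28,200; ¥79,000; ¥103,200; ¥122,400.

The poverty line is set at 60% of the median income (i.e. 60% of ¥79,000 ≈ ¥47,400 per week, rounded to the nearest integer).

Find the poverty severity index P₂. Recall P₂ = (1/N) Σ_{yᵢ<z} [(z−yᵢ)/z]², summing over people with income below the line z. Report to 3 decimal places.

0.108

Below the line: ¥18,400, ¥28,200 (q = 2 of N = 5).
Shortfall ratios: (47400−18400)/47400 = 0.6118; (47400−28200)/47400 = 0.4051.
Squared: 0.3743; 0.1641.
Sum = 0.538393; P₂ = 0.538393 / 5 = 0.108.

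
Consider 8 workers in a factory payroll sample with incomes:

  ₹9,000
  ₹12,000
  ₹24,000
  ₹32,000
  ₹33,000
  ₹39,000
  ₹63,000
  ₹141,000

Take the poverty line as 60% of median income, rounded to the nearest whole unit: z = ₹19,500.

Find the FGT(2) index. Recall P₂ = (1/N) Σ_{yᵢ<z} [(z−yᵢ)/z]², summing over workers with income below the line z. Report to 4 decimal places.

Incomes under z: ₹9,000, ₹12,000 (q = 2 of N = 8).
Shortfall ratios: (19500−9000)/19500 = 0.5385; (19500−12000)/19500 = 0.3846.
Squared: 0.2899; 0.1479.
Sum = 0.437870; P₂ = 0.437870 / 8 = 0.0547.

0.0547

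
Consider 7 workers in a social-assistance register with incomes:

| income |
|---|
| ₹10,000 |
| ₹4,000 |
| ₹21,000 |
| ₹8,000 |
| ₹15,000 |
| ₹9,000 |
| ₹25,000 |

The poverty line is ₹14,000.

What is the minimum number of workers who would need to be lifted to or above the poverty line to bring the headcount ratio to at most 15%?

Currently q = 4 of N = 7 are below the line (H = 0.571).
A headcount ratio of at most 15% allows at most ⌊0.15 × 7⌋ = 1 poor workers.
So at least 4 − 1 = 3 must be lifted.

3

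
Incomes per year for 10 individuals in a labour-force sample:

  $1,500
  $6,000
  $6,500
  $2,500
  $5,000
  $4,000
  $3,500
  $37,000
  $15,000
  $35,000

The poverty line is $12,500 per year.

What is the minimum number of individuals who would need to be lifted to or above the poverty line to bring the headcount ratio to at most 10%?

6

7 of the 10 individuals are poor, so H = 7/10 = 0.700.
A headcount ratio of at most 10% allows at most ⌊0.10 × 10⌋ = 1 poor individuals.
So at least 7 − 1 = 6 must be lifted.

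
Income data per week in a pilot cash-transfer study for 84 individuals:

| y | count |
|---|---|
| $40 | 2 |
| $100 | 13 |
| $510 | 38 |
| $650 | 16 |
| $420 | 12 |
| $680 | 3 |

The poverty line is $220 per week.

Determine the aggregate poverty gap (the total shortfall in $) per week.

Incomes under z: 2×$40, 13×$100 (q = 15 of N = 84).
Individual gaps: 2×(220−40) = 360; 13×(220−100) = 1560.
Aggregate gap = $1,920.

$1,920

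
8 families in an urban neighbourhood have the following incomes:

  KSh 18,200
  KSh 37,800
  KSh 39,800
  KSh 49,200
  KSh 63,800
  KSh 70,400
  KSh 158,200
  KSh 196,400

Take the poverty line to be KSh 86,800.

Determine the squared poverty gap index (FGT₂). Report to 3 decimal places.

0.191

Poor units: KSh 18,200, KSh 37,800, KSh 39,800, KSh 49,200, KSh 63,800, KSh 70,400 (q = 6 of N = 8).
Relative gaps: (86800−18200)/86800 = 0.7903; (86800−37800)/86800 = 0.5645; (86800−39800)/86800 = 0.5415; (86800−49200)/86800 = 0.4332; (86800−63800)/86800 = 0.2650; (86800−70400)/86800 = 0.1889.
Squared: 0.6246; 0.3187; 0.2932; 0.1876; 0.0702; 0.0357.
Sum = 1.530039; P₂ = 1.530039 / 8 = 0.191.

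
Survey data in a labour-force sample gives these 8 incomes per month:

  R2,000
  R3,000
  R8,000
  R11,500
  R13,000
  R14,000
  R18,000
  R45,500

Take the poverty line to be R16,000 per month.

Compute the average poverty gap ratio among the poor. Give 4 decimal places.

Poor units: R2,000, R3,000, R8,000, R11,500, R13,000, R14,000 (q = 6 of N = 8).
Shortfall ratios (z−y)/z: 0.8750, 0.8125, 0.5000, 0.2812, 0.1875, 0.1250; sum = 2.781250.
The income-gap ratio divides by q (the poor only): 2.781250 / 6 = 0.4635.

0.4635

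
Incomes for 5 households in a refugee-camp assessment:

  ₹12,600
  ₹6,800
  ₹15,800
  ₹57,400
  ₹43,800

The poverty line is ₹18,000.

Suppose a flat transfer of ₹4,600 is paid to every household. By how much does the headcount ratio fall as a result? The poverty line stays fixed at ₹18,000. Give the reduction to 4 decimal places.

Before: below the line — ₹6,800, ₹12,600, ₹15,800; headcount ratio = 0.600000.
After the ₹4,600 transfer: below the line — ₹11,400, ₹17,200; headcount ratio = 0.400000.
Reduction = 0.600000 − 0.400000 = 0.2000.

0.2000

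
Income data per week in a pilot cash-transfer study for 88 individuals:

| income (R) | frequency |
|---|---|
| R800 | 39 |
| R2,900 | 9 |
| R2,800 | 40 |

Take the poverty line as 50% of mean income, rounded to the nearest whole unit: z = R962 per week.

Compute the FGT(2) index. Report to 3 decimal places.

Incomes under z: 39×R800 (q = 39 of N = 88).
Shortfall ratios: (962−800)/962 = 0.1684 (×39).
Squared: 0.0284 (×39).
Sum = 1.105973; P₂ = 1.105973 / 88 = 0.013.

0.013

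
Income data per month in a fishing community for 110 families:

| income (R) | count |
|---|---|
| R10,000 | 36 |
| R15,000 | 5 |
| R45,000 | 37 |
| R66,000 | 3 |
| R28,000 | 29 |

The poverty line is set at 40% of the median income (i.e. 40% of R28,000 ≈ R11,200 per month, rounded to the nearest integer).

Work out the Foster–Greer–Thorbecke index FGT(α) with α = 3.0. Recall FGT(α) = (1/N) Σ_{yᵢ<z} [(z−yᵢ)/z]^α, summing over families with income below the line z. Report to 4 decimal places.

0.0004

Incomes under z: 36×R10,000 (q = 36 of N = 110).
Shortfall ratios: (11200−10000)/11200 = 0.1071 (×36).
Raised to α = 3.0: 0.00123 (×36).
Sum = 0.044278; FGT(3.0) = 0.044278 / 110 = 0.0004.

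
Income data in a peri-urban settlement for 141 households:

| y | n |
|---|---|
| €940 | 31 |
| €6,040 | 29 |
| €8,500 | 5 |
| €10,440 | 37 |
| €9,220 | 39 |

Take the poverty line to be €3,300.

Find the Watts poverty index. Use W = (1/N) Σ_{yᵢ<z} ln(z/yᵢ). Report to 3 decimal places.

0.276

Poor units: 31×€940 (q = 31 of N = 141).
Log gaps: ln(3300/940) = 1.2558 (×31).
W = 38.929734 / 141 = 0.276.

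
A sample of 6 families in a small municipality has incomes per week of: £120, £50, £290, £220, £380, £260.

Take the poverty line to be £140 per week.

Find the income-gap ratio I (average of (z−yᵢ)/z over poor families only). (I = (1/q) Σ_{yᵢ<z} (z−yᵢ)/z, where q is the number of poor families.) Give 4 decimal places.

0.3929

Poor units: £50, £120 (q = 2 of N = 6).
Shortfall ratios (z−y)/z: 0.6429, 0.1429; sum = 0.785714.
I averages over the q = 2 poor units only: 0.785714 / 2 = 0.3929.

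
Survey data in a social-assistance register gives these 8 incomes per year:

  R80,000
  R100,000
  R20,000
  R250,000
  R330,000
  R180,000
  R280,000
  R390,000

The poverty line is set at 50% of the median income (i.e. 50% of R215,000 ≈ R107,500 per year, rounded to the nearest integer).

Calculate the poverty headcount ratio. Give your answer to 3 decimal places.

0.375

3 of the 8 families have income below R107,500.
H = 3/8 = 0.375.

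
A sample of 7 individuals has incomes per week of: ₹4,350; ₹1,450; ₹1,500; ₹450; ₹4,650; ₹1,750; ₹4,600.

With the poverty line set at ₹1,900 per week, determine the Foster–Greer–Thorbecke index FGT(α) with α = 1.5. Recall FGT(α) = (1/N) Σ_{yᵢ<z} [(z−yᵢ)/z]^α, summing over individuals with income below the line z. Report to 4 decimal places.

Below z: ₹450, ₹1,450, ₹1,500, ₹1,750 (q = 4 of N = 7).
Shortfall ratios: (1900−450)/1900 = 0.7632; (1900−1450)/1900 = 0.2368; (1900−1500)/1900 = 0.2105; (1900−1750)/1900 = 0.0789.
Raised to α = 1.5: 0.66669; 0.11526; 0.09660; 0.02218.
Sum = 0.900727; FGT(1.5) = 0.900727 / 7 = 0.1287.

0.1287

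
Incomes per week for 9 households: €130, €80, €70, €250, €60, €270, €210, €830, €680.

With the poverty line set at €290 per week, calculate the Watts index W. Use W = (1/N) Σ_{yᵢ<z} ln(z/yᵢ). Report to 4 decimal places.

Incomes under z: €60, €70, €80, €130, €210, €250, €270 (q = 7 of N = 9).
ln(z/y) terms: ln(290/60) = 1.5755; ln(290/70) = 1.4214; ln(290/80) = 1.2879; ln(290/130) = 0.8023; ln(290/210) = 0.3228; ln(290/250) = 0.1484; ln(290/270) = 0.0715.
W = 5.629775 / 9 = 0.6255.

0.6255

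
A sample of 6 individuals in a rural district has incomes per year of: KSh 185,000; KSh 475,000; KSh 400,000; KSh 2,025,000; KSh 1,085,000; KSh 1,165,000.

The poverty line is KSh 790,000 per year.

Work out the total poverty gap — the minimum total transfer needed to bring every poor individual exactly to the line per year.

Below z: KSh 185,000, KSh 400,000, KSh 475,000 (q = 3 of N = 6).
Individual gaps: 790000−185000 = 605000; 790000−400000 = 390000; 790000−475000 = 315000.
Aggregate gap = KSh 1,310,000.

KSh 1,310,000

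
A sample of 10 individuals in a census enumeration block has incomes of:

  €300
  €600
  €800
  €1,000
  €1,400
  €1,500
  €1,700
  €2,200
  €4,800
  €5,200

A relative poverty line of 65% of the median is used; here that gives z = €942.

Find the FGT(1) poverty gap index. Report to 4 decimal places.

Below the line: €300, €600, €800 (q = 3 of N = 10).
Relative gaps: (942−300)/942 = 0.6815; (942−600)/942 = 0.3631; (942−800)/942 = 0.1507.
Σ = 1.195329. Dividing by the full population N = 10 gives P₁ = 0.1195.

0.1195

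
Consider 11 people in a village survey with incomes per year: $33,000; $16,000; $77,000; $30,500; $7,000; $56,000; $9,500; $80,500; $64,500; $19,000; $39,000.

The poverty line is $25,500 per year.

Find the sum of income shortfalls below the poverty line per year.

Below the line: $7,000, $9,500, $16,000, $19,000 (q = 4 of N = 11).
Individual gaps: 25500−7000 = 18500; 25500−9500 = 16000; 25500−16000 = 9500; 25500−19000 = 6500.
Aggregate gap = $50,500.

$50,500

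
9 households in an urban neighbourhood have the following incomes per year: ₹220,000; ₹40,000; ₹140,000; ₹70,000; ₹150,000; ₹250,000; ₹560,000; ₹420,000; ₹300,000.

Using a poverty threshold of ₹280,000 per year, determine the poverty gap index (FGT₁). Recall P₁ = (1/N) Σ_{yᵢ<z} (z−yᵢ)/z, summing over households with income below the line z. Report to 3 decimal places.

Below the line: ₹40,000, ₹70,000, ₹140,000, ₹150,000, ₹220,000, ₹250,000 (q = 6 of N = 9).
Gap ratios (z−y)/z: (280000−40000)/280000 = 0.8571; (280000−70000)/280000 = 0.7500; (280000−140000)/280000 = 0.5000; (280000−150000)/280000 = 0.4643; (280000−220000)/280000 = 0.2143; (280000−250000)/280000 = 0.1071.
Σ = 2.892857. Dividing by the full population N = 9 gives P₁ = 0.321.

0.321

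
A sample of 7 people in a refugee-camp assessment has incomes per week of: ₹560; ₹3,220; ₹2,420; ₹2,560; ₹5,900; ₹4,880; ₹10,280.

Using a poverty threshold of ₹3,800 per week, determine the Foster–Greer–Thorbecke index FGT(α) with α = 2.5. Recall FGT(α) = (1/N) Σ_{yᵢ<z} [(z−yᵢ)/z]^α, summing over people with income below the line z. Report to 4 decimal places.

0.1172

Poor units: ₹560, ₹2,420, ₹2,560, ₹3,220 (q = 4 of N = 7).
Relative gaps: (3800−560)/3800 = 0.8526; (3800−2420)/3800 = 0.3632; (3800−2560)/3800 = 0.3263; (3800−3220)/3800 = 0.1526.
Raised to α = 2.5: 0.67128; 0.07948; 0.06083; 0.00910.
Sum = 0.820685; FGT(2.5) = 0.820685 / 7 = 0.1172.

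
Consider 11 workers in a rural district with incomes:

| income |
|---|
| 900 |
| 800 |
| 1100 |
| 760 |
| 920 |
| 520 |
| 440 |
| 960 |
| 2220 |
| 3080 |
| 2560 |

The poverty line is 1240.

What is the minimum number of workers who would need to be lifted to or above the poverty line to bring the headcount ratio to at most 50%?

Currently q = 8 of N = 11 are below the line (H = 0.727).
A headcount ratio of at most 50% allows at most ⌊0.50 × 11⌋ = 5 poor workers.
So at least 8 − 5 = 3 must be lifted.

3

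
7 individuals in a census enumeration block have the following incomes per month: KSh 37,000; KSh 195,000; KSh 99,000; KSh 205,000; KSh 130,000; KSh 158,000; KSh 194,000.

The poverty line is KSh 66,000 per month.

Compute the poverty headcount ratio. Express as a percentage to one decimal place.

1 of the 7 individuals have income below KSh 66,000.
H = 1/7 = 14.3%.

14.3%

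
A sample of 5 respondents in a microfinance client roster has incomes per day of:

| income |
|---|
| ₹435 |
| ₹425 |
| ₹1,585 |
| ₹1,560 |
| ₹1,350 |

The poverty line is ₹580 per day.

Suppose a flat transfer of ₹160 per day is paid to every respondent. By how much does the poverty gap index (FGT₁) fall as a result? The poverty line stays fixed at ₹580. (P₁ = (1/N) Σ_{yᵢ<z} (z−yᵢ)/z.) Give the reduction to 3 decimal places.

0.103

Before: below the line — ₹425, ₹435; poverty gap index (FGT₁) = 0.10345.
After the ₹160 transfer: below the line — none; poverty gap index (FGT₁) = 0.00000.
Reduction = 0.10345 − 0.00000 = 0.103.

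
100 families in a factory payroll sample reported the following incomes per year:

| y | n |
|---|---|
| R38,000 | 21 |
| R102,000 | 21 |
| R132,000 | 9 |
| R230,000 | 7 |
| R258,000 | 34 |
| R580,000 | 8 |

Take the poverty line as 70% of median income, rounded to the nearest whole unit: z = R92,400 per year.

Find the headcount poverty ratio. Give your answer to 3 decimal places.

21 of the 100 families have income below R92,400.
H = 21/100 = 0.210.

0.210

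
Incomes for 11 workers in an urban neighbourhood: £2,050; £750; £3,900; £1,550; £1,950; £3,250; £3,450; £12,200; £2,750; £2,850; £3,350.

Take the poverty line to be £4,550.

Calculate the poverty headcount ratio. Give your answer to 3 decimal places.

10 of the 11 workers have income below £4,550.
H = 10/11 = 0.909.

0.909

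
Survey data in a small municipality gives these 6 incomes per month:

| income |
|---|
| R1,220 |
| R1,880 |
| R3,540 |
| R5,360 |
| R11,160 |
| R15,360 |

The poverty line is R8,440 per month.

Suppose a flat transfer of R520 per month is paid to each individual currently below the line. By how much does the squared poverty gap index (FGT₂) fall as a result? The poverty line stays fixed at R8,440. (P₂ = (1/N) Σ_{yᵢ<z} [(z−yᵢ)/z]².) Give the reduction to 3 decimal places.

Before: below the line — R1,220, R1,880, R3,540, R5,360; squared poverty gap index (FGT₂) = 0.30102.
After the R520 transfer: below the line — R1,740, R2,400, R4,060, R5,880; squared poverty gap index (FGT₂) = 0.25061.
Reduction = 0.30102 − 0.25061 = 0.050.

0.050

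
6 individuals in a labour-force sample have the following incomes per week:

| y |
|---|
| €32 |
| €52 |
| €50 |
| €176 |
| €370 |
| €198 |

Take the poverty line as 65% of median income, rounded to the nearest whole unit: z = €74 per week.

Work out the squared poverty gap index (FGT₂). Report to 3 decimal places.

Below z: €32, €50, €52 (q = 3 of N = 6).
Normalized shortfalls: (74−32)/74 = 0.5676; (74−50)/74 = 0.3243; (74−52)/74 = 0.2973.
Squared: 0.3221; 0.1052; 0.0884.
Sum = 0.515705; P₂ = 0.515705 / 6 = 0.086.

0.086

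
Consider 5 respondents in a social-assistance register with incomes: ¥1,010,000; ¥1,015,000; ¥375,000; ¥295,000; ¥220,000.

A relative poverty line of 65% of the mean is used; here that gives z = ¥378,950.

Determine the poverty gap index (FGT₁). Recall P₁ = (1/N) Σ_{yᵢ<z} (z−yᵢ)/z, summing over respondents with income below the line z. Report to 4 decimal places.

Poor units: ¥220,000, ¥295,000, ¥375,000 (q = 3 of N = 5).
Relative gaps: (378950−220000)/378950 = 0.4194; (378950−295000)/378950 = 0.2215; (378950−375000)/378950 = 0.0104.
Sum of shortfalls = 0.651405; P₁ averages over all N: 0.651405 / 5 = 0.1303.

0.1303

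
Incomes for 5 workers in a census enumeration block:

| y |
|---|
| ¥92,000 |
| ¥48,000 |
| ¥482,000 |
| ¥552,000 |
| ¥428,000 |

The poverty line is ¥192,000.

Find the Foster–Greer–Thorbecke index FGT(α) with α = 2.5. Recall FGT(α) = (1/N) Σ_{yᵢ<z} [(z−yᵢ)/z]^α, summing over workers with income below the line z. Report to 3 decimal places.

0.137

Incomes under z: ¥48,000, ¥92,000 (q = 2 of N = 5).
Shortfall ratios: (192000−48000)/192000 = 0.7500; (192000−92000)/192000 = 0.5208.
Raised to α = 2.5: 0.48714; 0.19577.
Sum = 0.682910; FGT(2.5) = 0.682910 / 5 = 0.137.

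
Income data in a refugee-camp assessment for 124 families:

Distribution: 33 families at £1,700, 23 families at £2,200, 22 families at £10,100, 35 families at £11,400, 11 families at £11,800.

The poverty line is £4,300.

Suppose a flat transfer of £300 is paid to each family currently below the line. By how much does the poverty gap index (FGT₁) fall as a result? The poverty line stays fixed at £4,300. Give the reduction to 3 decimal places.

0.032

Before: below the line — 33×£1,700, 23×£2,200; poverty gap index (FGT₁) = 0.25150.
After the £300 transfer: below the line — 33×£2,000, 23×£2,500; poverty gap index (FGT₁) = 0.21999.
Reduction = 0.25150 − 0.21999 = 0.032.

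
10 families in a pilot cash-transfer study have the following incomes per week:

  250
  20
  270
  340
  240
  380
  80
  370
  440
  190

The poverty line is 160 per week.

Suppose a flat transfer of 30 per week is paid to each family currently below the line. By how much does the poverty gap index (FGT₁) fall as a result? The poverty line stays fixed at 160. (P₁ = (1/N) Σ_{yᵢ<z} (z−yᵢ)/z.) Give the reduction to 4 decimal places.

Before: below the line — 20, 80; poverty gap index (FGT₁) = 0.137500.
After the 30 transfer: below the line — 50, 110; poverty gap index (FGT₁) = 0.100000.
Reduction = 0.137500 − 0.100000 = 0.0375.

0.0375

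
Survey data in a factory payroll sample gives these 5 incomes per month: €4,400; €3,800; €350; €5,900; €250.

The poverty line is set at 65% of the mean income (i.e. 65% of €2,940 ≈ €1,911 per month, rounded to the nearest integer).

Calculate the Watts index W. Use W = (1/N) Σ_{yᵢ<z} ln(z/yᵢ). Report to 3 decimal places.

0.746

Incomes under z: €250, €350 (q = 2 of N = 5).
Log gaps: ln(1911/250) = 2.0339; ln(1911/350) = 1.6974.
W = 3.731370 / 5 = 0.746.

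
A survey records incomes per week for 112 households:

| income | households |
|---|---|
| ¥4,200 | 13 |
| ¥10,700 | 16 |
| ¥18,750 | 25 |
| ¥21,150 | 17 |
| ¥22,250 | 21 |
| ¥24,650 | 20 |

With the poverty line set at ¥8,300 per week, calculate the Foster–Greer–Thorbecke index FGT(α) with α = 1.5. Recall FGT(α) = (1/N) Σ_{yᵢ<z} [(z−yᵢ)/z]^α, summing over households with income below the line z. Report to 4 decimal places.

Below z: 13×¥4,200 (q = 13 of N = 112).
Gap ratios (z−y)/z: (8300−4200)/8300 = 0.4940 (×13).
Raised to α = 1.5: 0.34718 (×13).
Sum = 4.513381; FGT(1.5) = 4.513381 / 112 = 0.0403.

0.0403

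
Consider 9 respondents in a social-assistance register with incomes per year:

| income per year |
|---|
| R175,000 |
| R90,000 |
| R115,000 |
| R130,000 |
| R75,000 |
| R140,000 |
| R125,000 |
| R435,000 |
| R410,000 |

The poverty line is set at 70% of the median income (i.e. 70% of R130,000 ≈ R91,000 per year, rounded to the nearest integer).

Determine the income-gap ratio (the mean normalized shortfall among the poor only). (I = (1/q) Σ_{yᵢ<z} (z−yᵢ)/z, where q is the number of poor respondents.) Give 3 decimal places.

Incomes under z: R75,000, R90,000 (q = 2 of N = 9).
Relative gaps: 0.1758, 0.0110; sum = 0.186813.
I averages over the q = 2 poor units only: 0.186813 / 2 = 0.093.

0.093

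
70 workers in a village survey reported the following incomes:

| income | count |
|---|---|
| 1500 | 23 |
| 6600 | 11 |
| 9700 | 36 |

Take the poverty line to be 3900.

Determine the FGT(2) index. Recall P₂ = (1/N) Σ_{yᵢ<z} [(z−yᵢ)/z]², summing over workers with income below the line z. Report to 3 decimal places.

Poor units: 23×1500 (q = 23 of N = 70).
Shortfall ratios: (3900−1500)/3900 = 0.6154 (×23).
Squared: 0.3787 (×23).
Sum = 8.710059; P₂ = 8.710059 / 70 = 0.124.

0.124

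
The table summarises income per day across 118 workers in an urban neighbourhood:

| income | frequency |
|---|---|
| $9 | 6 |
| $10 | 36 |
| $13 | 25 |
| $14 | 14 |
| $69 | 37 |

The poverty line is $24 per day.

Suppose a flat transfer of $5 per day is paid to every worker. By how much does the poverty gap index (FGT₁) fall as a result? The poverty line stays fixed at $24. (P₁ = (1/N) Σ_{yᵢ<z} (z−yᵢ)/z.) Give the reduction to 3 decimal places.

Before: below the line — 6×$9, 36×$10, 25×$13, 14×$14; poverty gap index (FGT₁) = 0.35629.
After the $5 transfer: below the line — 6×$14, 36×$15, 25×$18, 14×$19; poverty gap index (FGT₁) = 0.21328.
Reduction = 0.35629 − 0.21328 = 0.143.

0.143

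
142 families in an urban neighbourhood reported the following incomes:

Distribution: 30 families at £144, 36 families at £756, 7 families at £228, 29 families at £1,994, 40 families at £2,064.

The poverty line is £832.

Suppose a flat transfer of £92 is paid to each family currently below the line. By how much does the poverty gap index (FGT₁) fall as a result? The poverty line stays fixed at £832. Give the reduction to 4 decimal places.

Before: below the line — 30×£144, 7×£228, 36×£756; poverty gap index (FGT₁) = 0.233647.
After the £92 transfer: below the line — 30×£236, 7×£320; poverty gap index (FGT₁) = 0.181677.
Reduction = 0.233647 − 0.181677 = 0.0520.

0.0520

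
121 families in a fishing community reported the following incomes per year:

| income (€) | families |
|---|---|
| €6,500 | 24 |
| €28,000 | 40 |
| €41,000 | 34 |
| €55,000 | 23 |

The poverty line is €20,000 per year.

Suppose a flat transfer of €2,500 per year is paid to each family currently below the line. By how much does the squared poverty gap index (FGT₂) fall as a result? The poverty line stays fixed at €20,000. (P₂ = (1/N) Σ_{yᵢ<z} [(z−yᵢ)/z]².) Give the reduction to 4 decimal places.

0.0304

Before: below the line — 24×€6,500; squared poverty gap index (FGT₂) = 0.090372.
After the €2,500 transfer: below the line — 24×€9,000; squared poverty gap index (FGT₂) = 0.060000.
Reduction = 0.090372 − 0.060000 = 0.0304.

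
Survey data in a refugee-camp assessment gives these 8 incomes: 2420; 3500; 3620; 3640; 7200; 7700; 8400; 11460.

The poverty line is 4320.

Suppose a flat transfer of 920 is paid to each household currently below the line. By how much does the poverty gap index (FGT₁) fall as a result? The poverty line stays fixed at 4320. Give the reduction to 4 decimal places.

Before: below the line — 2420, 3500, 3620, 3640; poverty gap index (FGT₁) = 0.118634.
After the 920 transfer: below the line — 3340; poverty gap index (FGT₁) = 0.028356.
Reduction = 0.118634 − 0.028356 = 0.0903.

0.0903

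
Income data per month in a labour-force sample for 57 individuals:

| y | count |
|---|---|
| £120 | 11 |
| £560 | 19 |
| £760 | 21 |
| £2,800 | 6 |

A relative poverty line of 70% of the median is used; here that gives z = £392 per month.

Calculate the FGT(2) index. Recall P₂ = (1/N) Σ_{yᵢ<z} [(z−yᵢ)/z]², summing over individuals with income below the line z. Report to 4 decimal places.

0.0929

Incomes under z: 11×£120 (q = 11 of N = 57).
Shortfall ratios: (392−120)/392 = 0.6939 (×11).
Squared: 0.4815 (×11).
Sum = 5.296127; P₂ = 5.296127 / 57 = 0.0929.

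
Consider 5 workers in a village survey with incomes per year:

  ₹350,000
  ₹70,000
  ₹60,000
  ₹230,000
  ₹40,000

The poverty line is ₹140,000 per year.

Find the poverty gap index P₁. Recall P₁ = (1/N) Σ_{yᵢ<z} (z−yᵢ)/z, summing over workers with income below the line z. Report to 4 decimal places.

0.3571

Below z: ₹40,000, ₹60,000, ₹70,000 (q = 3 of N = 5).
Shortfall ratios: (140000−40000)/140000 = 0.7143; (140000−60000)/140000 = 0.5714; (140000−70000)/140000 = 0.5000.
Σ = 1.785714. Dividing by the full population N = 5 gives P₁ = 0.3571.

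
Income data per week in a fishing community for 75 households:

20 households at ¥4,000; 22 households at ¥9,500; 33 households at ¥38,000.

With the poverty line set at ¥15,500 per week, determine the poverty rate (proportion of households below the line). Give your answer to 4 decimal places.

42 of the 75 households have income below ¥15,500.
H = 42/75 = 0.5600.

0.5600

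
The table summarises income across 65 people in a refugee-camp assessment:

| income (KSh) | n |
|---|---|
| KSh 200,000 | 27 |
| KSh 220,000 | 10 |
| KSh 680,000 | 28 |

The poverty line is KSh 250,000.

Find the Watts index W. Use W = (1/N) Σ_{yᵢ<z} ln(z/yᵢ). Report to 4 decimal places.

Below the line: 27×KSh 200,000, 10×KSh 220,000 (q = 37 of N = 65).
Log shortfalls: ln(250000/200000) = 0.2231 (×27); ln(250000/220000) = 0.1278 (×10).
W = 7.303210 / 65 = 0.1124.

0.1124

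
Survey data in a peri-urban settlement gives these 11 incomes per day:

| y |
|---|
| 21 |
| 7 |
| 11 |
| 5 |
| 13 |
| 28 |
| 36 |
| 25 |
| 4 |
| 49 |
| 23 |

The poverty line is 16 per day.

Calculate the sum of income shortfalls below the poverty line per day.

40

Incomes under z: 4, 5, 7, 11, 13 (q = 5 of N = 11).
Individual gaps: 16−4 = 12; 16−5 = 11; 16−7 = 9; 16−11 = 5; 16−13 = 3.
Aggregate gap = 40.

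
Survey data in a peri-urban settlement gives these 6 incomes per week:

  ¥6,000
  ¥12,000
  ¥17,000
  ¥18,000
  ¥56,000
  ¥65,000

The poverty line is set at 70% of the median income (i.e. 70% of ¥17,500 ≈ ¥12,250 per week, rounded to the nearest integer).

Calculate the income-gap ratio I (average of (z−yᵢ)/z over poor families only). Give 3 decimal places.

Below the line: ¥6,000, ¥12,000 (q = 2 of N = 6).
Relative gaps: 0.5102, 0.0204; sum = 0.530612.
The income-gap ratio divides by q (the poor only): 0.530612 / 2 = 0.265.

0.265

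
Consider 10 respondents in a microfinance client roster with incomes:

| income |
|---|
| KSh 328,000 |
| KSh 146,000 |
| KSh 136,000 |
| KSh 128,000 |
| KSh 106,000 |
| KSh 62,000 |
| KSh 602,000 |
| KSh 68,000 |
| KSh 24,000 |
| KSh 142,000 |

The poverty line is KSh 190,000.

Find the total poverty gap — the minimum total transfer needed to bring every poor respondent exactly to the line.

KSh 708,000

Below the line: KSh 24,000, KSh 62,000, KSh 68,000, KSh 106,000, KSh 128,000, KSh 136,000, KSh 142,000, KSh 146,000 (q = 8 of N = 10).
Individual gaps: 190000−24000 = 166000; 190000−62000 = 128000; 190000−68000 = 122000; 190000−106000 = 84000; 190000−128000 = 62000; 190000−136000 = 54000; 190000−142000 = 48000; 190000−146000 = 44000.
Aggregate gap = KSh 708,000.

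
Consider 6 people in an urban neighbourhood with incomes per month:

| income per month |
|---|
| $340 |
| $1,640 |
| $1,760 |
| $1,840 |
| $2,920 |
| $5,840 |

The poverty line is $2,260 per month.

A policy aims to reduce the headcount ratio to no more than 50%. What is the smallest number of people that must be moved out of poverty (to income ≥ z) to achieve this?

1

4 of the 6 people are poor, so H = 4/6 = 0.667.
A headcount ratio of at most 50% allows at most ⌊0.50 × 6⌋ = 3 poor people.
So at least 4 − 3 = 1 must be lifted.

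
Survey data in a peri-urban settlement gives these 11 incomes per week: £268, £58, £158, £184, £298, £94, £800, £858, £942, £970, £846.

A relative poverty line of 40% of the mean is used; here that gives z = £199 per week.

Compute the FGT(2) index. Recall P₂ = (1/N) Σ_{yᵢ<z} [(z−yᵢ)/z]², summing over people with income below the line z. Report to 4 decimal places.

0.0753

Poor units: £58, £94, £158, £184 (q = 4 of N = 11).
Relative gaps: (199−58)/199 = 0.7085; (199−94)/199 = 0.5276; (199−158)/199 = 0.2060; (199−184)/199 = 0.0754.
Squared: 0.5020; 0.2784; 0.0424; 0.0057.
Sum = 0.828565; P₂ = 0.828565 / 11 = 0.0753.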